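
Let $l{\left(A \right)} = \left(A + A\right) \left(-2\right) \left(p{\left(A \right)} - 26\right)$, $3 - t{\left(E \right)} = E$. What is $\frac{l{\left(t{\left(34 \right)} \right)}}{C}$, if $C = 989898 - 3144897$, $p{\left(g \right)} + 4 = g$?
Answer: $\frac{7564}{2154999} \approx 0.00351$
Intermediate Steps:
$p{\left(g \right)} = -4 + g$
$t{\left(E \right)} = 3 - E$
$C = -2154999$ ($C = 989898 - 3144897 = -2154999$)
$l{\left(A \right)} = - 4 A \left(-30 + A\right)$ ($l{\left(A \right)} = \left(A + A\right) \left(-2\right) \left(\left(-4 + A\right) - 26\right) = 2 A \left(-2\right) \left(-30 + A\right) = - 4 A \left(-30 + A\right)$)
$\frac{l{\left(t{\left(34 \right)} \right)}}{C} = \frac{4 \left(3 - 34\right) \left(30 - \left(3 - 34\right)\right)}{-2154999} = 4 \left(3 - 34\right) \left(30 - \left(3 - 34\right)\right) \left(- \frac{1}{2154999}\right) = 4 \left(-31\right) \left(30 - -31\right) \left(- \frac{1}{2154999}\right) = 4 \left(-31\right) \left(30 + 31\right) \left(- \frac{1}{2154999}\right) = 4 \left(-31\right) 61 \left(- \frac{1}{2154999}\right) = \left(-7564\right) \left(- \frac{1}{2154999}\right) = \frac{7564}{2154999}$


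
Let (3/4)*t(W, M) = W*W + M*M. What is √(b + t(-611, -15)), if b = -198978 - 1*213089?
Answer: √773949/3 ≈ 293.25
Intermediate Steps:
t(W, M) = 4*M²/3 + 4*W²/3 (t(W, M) = 4*(W*W + M*M)/3 = 4*(W² + M²)/3 = 4*(M² + W²)/3 = 4*M²/3 + 4*W²/3)
b = -412067 (b = -198978 - 213089 = -412067)
√(b + t(-611, -15)) = √(-412067 + ((4/3)*(-15)² + (4/3)*(-611)²)) = √(-412067 + ((4/3)*225 + (4/3)*373321)) = √(-412067 + (300 + 1493284/3)) = √(-412067 + 1494184/3) = √(257983/3) = √773949/3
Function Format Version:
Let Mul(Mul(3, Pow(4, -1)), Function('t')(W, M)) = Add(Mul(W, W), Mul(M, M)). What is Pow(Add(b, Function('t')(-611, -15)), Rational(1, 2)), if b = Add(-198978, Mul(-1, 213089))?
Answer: Mul(Rational(1, 3), Pow(773949, Rational(1, 2))) ≈ 293.25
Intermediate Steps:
Function('t')(W, M) = Add(Mul(Rational(4, 3), Pow(M, 2)), Mul(Rational(4, 3), Pow(W, 2))) (Function('t')(W, M) = Mul(Rational(4, 3), Add(Mul(W, W), Mul(M, M))) = Mul(Rational(4, 3), Add(Pow(W, 2), Pow(M, 2))) = Mul(Rational(4, 3), Add(Pow(M, 2), Pow(W, 2))) = Add(Mul(Rational(4, 3), Pow(M, 2)), Mul(Rational(4, 3), Pow(W, 2))))
b = -412067 (b = Add(-198978, -213089) = -412067)
Pow(Add(b, Function('t')(-611, -15)), Rational(1, 2)) = Pow(Add(-412067, Add(Mul(Rational(4, 3), Pow(-15, 2)), Mul(Rational(4, 3), Pow(-611, 2)))), Rational(1, 2)) = Pow(Add(-412067, Add(Mul(Rational(4, 3), 225), Mul(Rational(4, 3), 373321))), Rational(1, 2)) = Pow(Add(-412067, Add(300, Rational(1493284, 3))), Rational(1, 2)) = Pow(Add(-412067, Rational(1494184, 3)), Rational(1, 2)) = Pow(Rational(257983, 3), Rational(1, 2)) = Mul(Rational(1, 3), Pow(773949, Rational(1, 2)))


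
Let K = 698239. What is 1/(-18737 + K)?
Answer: 1/679502 ≈ 1.4717e-6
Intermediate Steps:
1/(-18737 + K) = 1/(-18737 + 698239) = 1/679502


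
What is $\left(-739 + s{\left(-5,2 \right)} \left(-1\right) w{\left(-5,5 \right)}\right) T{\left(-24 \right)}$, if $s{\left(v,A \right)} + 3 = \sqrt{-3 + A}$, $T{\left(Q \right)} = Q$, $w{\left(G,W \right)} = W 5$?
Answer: $15936 + 600 i \approx 15936.0 + 600.0 i$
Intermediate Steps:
$w{\left(G,W \right)} = 5 W$
$s{\left(v,A \right)} = -3 + \sqrt{-3 + A}$
$\left(-739 + s{\left(-5,2 \right)} \left(-1\right) w{\left(-5,5 \right)}\right) T{\left(-24 \right)} = \left(-739 + \left(-3 + \sqrt{-3 + 2}\right) \left(-1\right) 5 \cdot 5\right) \left(-24\right) = \left(-739 + \left(-3 + \sqrt{-1}\right) \left(-1\right) 25\right) \left(-24\right) = \left(-739 + \left(-3 + i\right) \left(-1\right) 25\right) \left(-24\right) = \left(-739 + \left(3 - i\right) 25\right) \left(-24\right) = \left(-739 + \left(75 - 25 i\right)\right) \left(-24\right) = \left(-664 - 25 i\right) \left(-24\right) = 15936 + 600 i$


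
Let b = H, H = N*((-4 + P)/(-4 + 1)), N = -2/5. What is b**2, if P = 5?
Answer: 4/225 ≈ 0.017778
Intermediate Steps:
N = -2/5 (N = -2*1/5 = -2/5 ≈ -0.40000)
H = 2/15 (H = -2*(-4 + 5)/(5*(-4 + 1)) = -2/(5*(-3)) = -2*(-1)/(5*3) = -2/5*(-1/3) = 2/15 ≈ 0.13333)
b = 2/15 ≈ 0.13333
b**2 = (2/15)**2 = 4/225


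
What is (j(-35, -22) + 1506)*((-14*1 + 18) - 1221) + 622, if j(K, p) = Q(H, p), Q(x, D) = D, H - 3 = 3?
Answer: -1805406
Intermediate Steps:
H = 6 (H = 3 + 3 = 6)
j(K, p) = p
(j(-35, -22) + 1506)*((-14*1 + 18) - 1221) + 622 = (-22 + 1506)*((-14*1 + 18) - 1221) + 622 = 1484*((-14 + 18) - 1221) + 622 = 1484*(4 - 1221) + 622 = 1484*(-1217) + 622 = -1806028 + 622 = -1805406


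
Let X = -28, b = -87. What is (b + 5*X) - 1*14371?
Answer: -14598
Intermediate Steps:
(b + 5*X) - 1*14371 = (-87 + 5*(-28)) - 1*14371 = (-87 - 140) - 14371 = -227 - 14371 = -14598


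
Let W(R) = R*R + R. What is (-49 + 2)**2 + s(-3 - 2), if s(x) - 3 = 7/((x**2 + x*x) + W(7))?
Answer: 234479/106 ≈ 2212.1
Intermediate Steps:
W(R) = R + R**2 (W(R) = R**2 + R = R + R**2)
s(x) = 3 + 7/(56 + 2*x**2) (s(x) = 3 + 7/((x**2 + x*x) + 7*(1 + 7)) = 3 + 7/((x**2 + x**2) + 7*8) = 3 + 7/(2*x**2 + 56) = 3 + 7/(56 + 2*x**2))
(-49 + 2)**2 + s(-3 - 2) = (-49 + 2)**2 + (175 + 6*(-3 - 2)**2)/(2*(28 + (-3 - 2)**2)) = (-47)**2 + (175 + 6*(-5)**2)/(2*(28 + (-5)**2)) = 2209 + (175 + 6*25)/(2*(28 + 25)) = 2209 + (1/2)*(175 + 150)/53 = 2209 + (1/2)*(1/53)*325 = 2209 + 325/106 = 234479/106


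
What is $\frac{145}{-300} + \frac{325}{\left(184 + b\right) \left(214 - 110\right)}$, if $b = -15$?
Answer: $- \frac{9427}{20280} \approx -0.46484$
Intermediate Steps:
$\frac{145}{-300} + \frac{325}{\left(184 + b\right) \left(214 - 110\right)} = \frac{145}{-300} + \frac{325}{\left(184 - 15\right) \left(214 - 110\right)} = 145 \left(- \frac{1}{300}\right) + \frac{325}{169 \cdot 104} = - \frac{29}{60} + \frac{325}{17576} = - \frac{29}{60} + 325 \cdot \frac{1}{17576} = - \frac{29}{60} + \frac{25}{1352} = - \frac{9427}{20280}$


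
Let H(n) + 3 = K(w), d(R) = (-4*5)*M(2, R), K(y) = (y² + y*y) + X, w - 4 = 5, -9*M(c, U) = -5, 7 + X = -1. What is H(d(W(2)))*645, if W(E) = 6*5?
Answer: 97395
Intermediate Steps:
X = -8 (X = -7 - 1 = -8)
M(c, U) = 5/9 (M(c, U) = -⅑*(-5) = 5/9)
w = 9 (w = 4 + 5 = 9)
W(E) = 30
K(y) = -8 + 2*y² (K(y) = (y² + y*y) - 8 = (y² + y²) - 8 = 2*y² - 8 = -8 + 2*y²)
d(R) = -100/9 (d(R) = -4*5*(5/9) = -20*5/9 = -100/9)
H(n) = 151 (H(n) = -3 + (-8 + 2*9²) = -3 + (-8 + 2*81) = -3 + (-8 + 162) = -3 + 154 = 151)
H(d(W(2)))*645 = 151*645 = 97395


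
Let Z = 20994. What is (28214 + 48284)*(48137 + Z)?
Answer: 5288383238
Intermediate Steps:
(28214 + 48284)*(48137 + Z) = (28214 + 48284)*(48137 + 20994) = 76498*69131 = 5288383238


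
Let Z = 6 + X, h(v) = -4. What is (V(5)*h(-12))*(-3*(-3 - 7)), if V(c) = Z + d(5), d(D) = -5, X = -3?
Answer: 240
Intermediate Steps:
Z = 3 (Z = 6 - 3 = 3)
V(c) = -2 (V(c) = 3 - 5 = -2)
(V(5)*h(-12))*(-3*(-3 - 7)) = (-2*(-4))*(-3*(-3 - 7)) = 8*(-3*(-10)) = 8*30 = 240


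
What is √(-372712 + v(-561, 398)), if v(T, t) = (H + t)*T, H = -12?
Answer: I*√589258 ≈ 767.63*I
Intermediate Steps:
v(T, t) = T*(-12 + t) (v(T, t) = (-12 + t)*T = T*(-12 + t))
√(-372712 + v(-561, 398)) = √(-372712 - 561*(-12 + 398)) = √(-372712 - 561*386) = √(-372712 - 216546) = √(-589258) = I*√589258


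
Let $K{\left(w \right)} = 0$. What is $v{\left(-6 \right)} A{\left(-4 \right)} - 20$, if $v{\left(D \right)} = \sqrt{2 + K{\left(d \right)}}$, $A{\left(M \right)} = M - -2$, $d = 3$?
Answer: $-20 - 2 \sqrt{2} \approx -22.828$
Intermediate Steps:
$A{\left(M \right)} = 2 + M$ ($A{\left(M \right)} = M + 2 = 2 + M$)
$v{\left(D \right)} = \sqrt{2}$ ($v{\left(D \right)} = \sqrt{2 + 0} = \sqrt{2}$)
$v{\left(-6 \right)} A{\left(-4 \right)} - 20 = \sqrt{2} \left(2 - 4\right) - 20 = \sqrt{2} \left(-2\right) - 20 = - 2 \sqrt{2} - 20 = -20 - 2 \sqrt{2}$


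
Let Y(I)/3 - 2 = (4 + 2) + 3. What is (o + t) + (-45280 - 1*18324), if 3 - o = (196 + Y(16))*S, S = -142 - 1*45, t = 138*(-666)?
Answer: -112686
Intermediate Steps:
t = -91908
S = -187 (S = -142 - 45 = -187)
Y(I) = 33 (Y(I) = 6 + 3*((4 + 2) + 3) = 6 + 3*(6 + 3) = 6 + 3*9 = 6 + 27 = 33)
o = 42826 (o = 3 - (196 + 33)*(-187) = 3 - 229*(-187) = 3 - 1*(-42823) = 3 + 42823 = 42826)
(o + t) + (-45280 - 1*18324) = (42826 - 91908) + (-45280 - 1*18324) = -49082 + (-45280 - 18324) = -49082 - 63604 = -112686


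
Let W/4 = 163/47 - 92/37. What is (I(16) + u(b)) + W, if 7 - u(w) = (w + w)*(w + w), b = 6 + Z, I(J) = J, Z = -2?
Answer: -64471/1739 ≈ -37.074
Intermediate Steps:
W = 6828/1739 (W = 4*(163/47 - 92/37) = 4*(1707/1739) = 6828/1739 ≈ 3.9264)
b = 4 (b = 6 - 2 = 4)
u(w) = 7 - 4*w² (u(w) = 7 - (w + w)*(w + w) = 7 - 2*w*2*w = 7 - 4*w²)
(I(16) + u(b)) + W = (16 + (7 - 4*4²)) + 6828/1739 = (16 + (7 - 4*16)) + 6828/1739 = (16 + (7 - 64)) + 6828/1739 = (16 - 57) + 6828/1739 = -41 + 6828/1739 = -64471/1739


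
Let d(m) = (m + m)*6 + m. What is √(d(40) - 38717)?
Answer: I*√38197 ≈ 195.44*I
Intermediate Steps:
d(m) = 13*m (d(m) = (2*m)*6 + m = 12*m + m = 13*m)
√(d(40) - 38717) = √(13*40 - 38717) = √(520 - 38717) = √(-38197) = I*√38197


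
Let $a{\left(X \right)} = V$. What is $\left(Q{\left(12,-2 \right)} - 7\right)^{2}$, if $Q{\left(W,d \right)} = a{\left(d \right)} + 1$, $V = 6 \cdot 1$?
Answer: $0$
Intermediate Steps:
$V = 6$
$a{\left(X \right)} = 6$
$Q{\left(W,d \right)} = 7$ ($Q{\left(W,d \right)} = 6 + 1 = 7$)
$\left(Q{\left(12,-2 \right)} - 7\right)^{2} = \left(7 - 7\right)^{2} = 0^{2} = 0$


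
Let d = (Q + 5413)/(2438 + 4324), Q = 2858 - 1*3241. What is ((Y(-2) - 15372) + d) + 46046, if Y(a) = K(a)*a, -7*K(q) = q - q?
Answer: 103711309/3381 ≈ 30675.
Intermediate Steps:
K(q) = 0 (K(q) = -(q - q)/7 = -1/7*0 = 0)
Q = -383 (Q = 2858 - 3241 = -383)
d = 2515/3381 (d = (-383 + 5413)/(2438 + 4324) = 5030/6762 = 5030*(1/6762) = 2515/3381 ≈ 0.74386)
Y(a) = 0 (Y(a) = 0*a = 0)
((Y(-2) - 15372) + d) + 46046 = ((0 - 15372) + 2515/3381) + 46046 = (-15372 + 2515/3381) + 46046 = -51970217/3381 + 46046 = 103711309/3381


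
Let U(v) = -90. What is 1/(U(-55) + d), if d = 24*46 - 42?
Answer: 1/972 ≈ 0.0010288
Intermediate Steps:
d = 1062 (d = 1104 - 42 = 1062)
1/(U(-55) + d) = 1/(-90 + 1062) = 1/972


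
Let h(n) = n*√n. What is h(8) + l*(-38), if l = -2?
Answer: 76 + 16*√2 ≈ 98.627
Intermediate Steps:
h(n) = n^(3/2)
h(8) + l*(-38) = 8^(3/2) - 2*(-38) = 16*√2 + 76 = 76 + 16*√2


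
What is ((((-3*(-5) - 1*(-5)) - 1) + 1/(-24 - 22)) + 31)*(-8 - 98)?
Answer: -121847/23 ≈ -5297.7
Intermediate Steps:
((((-3*(-5) - 1*(-5)) - 1) + 1/(-24 - 22)) + 31)*(-8 - 98) = ((((15 + 5) - 1) + 1/(-46)) + 31)*(-106) = (((20 - 1) - 1/46) + 31)*(-106) = ((19 - 1/46) + 31)*(-106) = (873/46 + 31)*(-106) = (2299/46)*(-106) = -121847/23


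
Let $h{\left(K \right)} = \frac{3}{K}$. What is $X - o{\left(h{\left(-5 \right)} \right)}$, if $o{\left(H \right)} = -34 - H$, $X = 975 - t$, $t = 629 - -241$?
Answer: $\frac{692}{5} \approx 138.4$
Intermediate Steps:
$t = 870$ ($t = 629 + 241 = 870$)
$X = 105$ ($X = 975 - 870 = 105$)
$X - o{\left(h{\left(-5 \right)} \right)} = 105 - \left(-34 - \frac{3}{-5}\right) = 105 - \left(-34 - 3 \left(- \frac{1}{5}\right)\right) = 105 - \left(-34 - - \frac{3}{5}\right) = 105 - \left(-34 + \frac{3}{5}\right) = 105 - - \frac{167}{5} = 105 + \frac{167}{5} = \frac{692}{5}$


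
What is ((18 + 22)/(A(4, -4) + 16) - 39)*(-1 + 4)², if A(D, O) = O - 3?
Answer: -311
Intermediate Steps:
A(D, O) = -3 + O
((18 + 22)/(A(4, -4) + 16) - 39)*(-1 + 4)² = ((18 + 22)/((-3 - 4) + 16) - 39)*(-1 + 4)² = (40/(-7 + 16) - 39)*3² = (40/9 - 39)*9 = -311/9*9 = -311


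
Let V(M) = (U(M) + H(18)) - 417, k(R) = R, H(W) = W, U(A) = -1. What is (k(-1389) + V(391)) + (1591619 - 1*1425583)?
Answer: 164247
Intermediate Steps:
V(M) = -400 (V(M) = (-1 + 18) - 417 = 17 - 417 = -400)
(k(-1389) + V(391)) + (1591619 - 1*1425583) = (-1389 - 400) + (1591619 - 1*1425583) = -1789 + (1591619 - 1425583) = -1789 + 166036 = 164247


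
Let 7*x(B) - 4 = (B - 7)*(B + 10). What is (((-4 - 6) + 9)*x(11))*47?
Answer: -4136/7 ≈ -590.86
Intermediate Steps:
x(B) = 4/7 + (-7 + B)*(10 + B)/7 (x(B) = 4/7 + ((B - 7)*(B + 10))/7 = 4/7 + ((-7 + B)*(10 + B))/7 = 4/7 + (-7 + B)*(10 + B)/7)
(((-4 - 6) + 9)*x(11))*47 = (((-4 - 6) + 9)*(-66/7 + (1/7)*11**2 + (3/7)*11))*47 = ((-10 + 9)*(-66/7 + (1/7)*121 + 33/7))*47 = -(-66/7 + 121/7 + 33/7)*47 = -1*88/7*47 = -88/7*47 = -4136/7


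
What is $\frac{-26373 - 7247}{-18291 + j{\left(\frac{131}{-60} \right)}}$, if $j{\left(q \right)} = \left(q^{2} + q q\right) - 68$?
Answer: $\frac{60516000}{33029039} \approx 1.8322$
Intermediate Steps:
$j{\left(q \right)} = -68 + 2 q^{2}$ ($j{\left(q \right)} = \left(q^{2} + q^{2}\right) - 68 = 2 q^{2} - 68 = -68 + 2 q^{2}$)
$\frac{-26373 - 7247}{-18291 + j{\left(\frac{131}{-60} \right)}} = \frac{-26373 - 7247}{-18291 - \left(68 - 2 \left(\frac{131}{-60}\right)^{2}\right)} = - \frac{33620}{-18291 - \left(68 - 2 \left(131 \left(- \frac{1}{60}\right)\right)^{2}\right)} = - \frac{33620}{-18291 - \left(68 - 2 \left(- \frac{131}{60}\right)^{2}\right)} = - \frac{33620}{-18291 + \left(-68 + 2 \cdot \frac{17161}{3600}\right)} = - \frac{33620}{-18291 + \left(-68 + \frac{17161}{1800}\right)} = - \frac{33620}{-18291 - \frac{105239}{1800}} = - \frac{33620}{- \frac{33029039}{1800}} = \left(-33620\right) \left(- \frac{1800}{33029039}\right) = \frac{60516000}{33029039}$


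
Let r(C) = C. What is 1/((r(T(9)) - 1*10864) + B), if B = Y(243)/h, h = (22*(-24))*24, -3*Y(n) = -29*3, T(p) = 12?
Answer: -12672/137516573 ≈ -9.2149e-5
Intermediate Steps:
Y(n) = 29 (Y(n) = -(-29)*3/3 = -1/3*(-87) = 29)
h = -12672 (h = -528*24 = -12672)
B = -29/12672 (B = 29/(-12672) = 29*(-1/12672) = -29/12672 ≈ -0.0022885)
1/((r(T(9)) - 1*10864) + B) = 1/((12 - 1*10864) - 29/12672) = 1/((12 - 10864) - 29/12672) = 1/(-10852 - 29/12672) = 1/(-137516573/12672) = -12672/137516573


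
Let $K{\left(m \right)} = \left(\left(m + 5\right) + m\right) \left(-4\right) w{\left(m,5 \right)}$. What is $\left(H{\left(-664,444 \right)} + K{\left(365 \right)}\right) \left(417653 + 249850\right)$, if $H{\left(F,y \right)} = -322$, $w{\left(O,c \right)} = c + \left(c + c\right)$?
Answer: $-29651818266$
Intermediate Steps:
$w{\left(O,c \right)} = 3 c$ ($w{\left(O,c \right)} = c + 2 c = 3 c$)
$K{\left(m \right)} = -300 - 120 m$ ($K{\left(m \right)} = \left(\left(m + 5\right) + m\right) \left(-4\right) 3 \cdot 5 = \left(\left(5 + m\right) + m\right) \left(-4\right) 15 = \left(5 + 2 m\right) \left(-4\right) 15 = \left(-20 - 8 m\right) 15 = -300 - 120 m$)
$\left(H{\left(-664,444 \right)} + K{\left(365 \right)}\right) \left(417653 + 249850\right) = \left(-322 - 44100\right) \left(417653 + 249850\right) = \left(-322 - 44100\right) 667503 = \left(-44422\right) 667503 = -29651818266$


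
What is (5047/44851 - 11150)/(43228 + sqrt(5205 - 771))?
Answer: -10808806995242/41905535036525 + 500083603*sqrt(4434)/83811070073050 ≈ -0.25754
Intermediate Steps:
(5047/44851 - 11150)/(43228 + sqrt(5205 - 771)) = (5047*(1/44851) - 11150)/(43228 + sqrt(4434)) = (5047/44851 - 11150)/(43228 + sqrt(4434)) = -500083603/(44851*(43228 + sqrt(4434)))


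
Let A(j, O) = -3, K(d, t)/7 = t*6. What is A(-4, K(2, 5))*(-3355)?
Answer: 10065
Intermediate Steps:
K(d, t) = 42*t (K(d, t) = 7*(t*6) = 7*(6*t) = 42*t)
A(-4, K(2, 5))*(-3355) = -3*(-3355) = 10065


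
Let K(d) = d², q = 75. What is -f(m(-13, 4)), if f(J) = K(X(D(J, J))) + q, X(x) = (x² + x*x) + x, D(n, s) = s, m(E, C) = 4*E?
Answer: -28686811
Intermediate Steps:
X(x) = x + 2*x² (X(x) = (x² + x²) + x = 2*x² + x = x + 2*x²)
f(J) = 75 + J²*(1 + 2*J)² (f(J) = (J*(1 + 2*J))² + 75 = J²*(1 + 2*J)² + 75 = 75 + J²*(1 + 2*J)²)
-f(m(-13, 4)) = -(75 + (4*(-13))²*(1 + 2*(4*(-13)))²) = -(75 + (-52)²*(1 + 2*(-52))²) = -(75 + 2704*(1 - 104)²) = -(75 + 2704*(-103)²) = -(75 + 2704*10609) = -(75 + 28686736) = -1*28686811 = -28686811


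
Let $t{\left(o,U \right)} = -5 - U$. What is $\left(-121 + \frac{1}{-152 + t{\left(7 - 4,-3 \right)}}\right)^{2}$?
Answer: $\frac{347263225}{23716} \approx 14643.0$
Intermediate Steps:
$\left(-121 + \frac{1}{-152 + t{\left(7 - 4,-3 \right)}}\right)^{2} = \left(-121 + \frac{1}{-152 - 2}\right)^{2} = \left(-121 + \frac{1}{-154}\right)^{2} = \left(-121 - \frac{1}{154}\right)^{2} = \left(- \frac{18635}{154}\right)^{2} = \frac{347263225}{23716}$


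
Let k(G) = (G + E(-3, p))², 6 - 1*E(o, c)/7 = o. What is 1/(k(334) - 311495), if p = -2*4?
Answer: -1/153886 ≈ -6.4983e-6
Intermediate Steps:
p = -8
E(o, c) = 42 - 7*o
k(G) = (63 + G)² (k(G) = (G + (42 - 7*(-3)))² = (G + (42 + 21))² = (G + 63)² = (63 + G)²)
1/(k(334) - 311495) = 1/((63 + 334)² - 311495) = 1/(397² - 311495) = 1/(157609 - 311495) = 1/(-153886) = -1/153886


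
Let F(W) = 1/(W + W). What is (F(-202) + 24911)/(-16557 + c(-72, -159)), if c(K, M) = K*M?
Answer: -3354681/688012 ≈ -4.8759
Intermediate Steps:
F(W) = 1/(2*W)
(F(-202) + 24911)/(-16557 + c(-72, -159)) = ((½)/(-202) + 24911)/(-16557 - 72*(-159)) = ((½)*(-1/202) + 24911)/(-16557 + 11448) = (-1/404 + 24911)/(-5109) = (10064043/404)*(-1/5109) = -3354681/688012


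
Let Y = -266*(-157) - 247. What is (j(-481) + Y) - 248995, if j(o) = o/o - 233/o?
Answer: -99797166/481 ≈ -2.0748e+5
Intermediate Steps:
Y = 41515 (Y = 41762 - 247 = 41515)
j(o) = 1 - 233/o
(j(-481) + Y) - 248995 = ((-233 - 481)/(-481) + 41515) - 248995 = (-1/481*(-714) + 41515) - 248995 = (714/481 + 41515) - 248995 = 19969429/481 - 248995 = -99797166/481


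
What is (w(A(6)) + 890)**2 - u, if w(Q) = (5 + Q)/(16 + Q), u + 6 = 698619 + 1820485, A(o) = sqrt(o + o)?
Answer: -25697253273/14884 + 597377*sqrt(3)/3721 ≈ -1.7262e+6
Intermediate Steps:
A(o) = sqrt(2)*sqrt(o) (A(o) = sqrt(2*o) = sqrt(2)*sqrt(o))
u = 2519098 (u = -6 + (698619 + 1820485) = -6 + 2519104 = 2519098)
w(Q) = (5 + Q)/(16 + Q)
(w(A(6)) + 890)**2 - u = ((5 + sqrt(2)*sqrt(6))/(16 + sqrt(2)*sqrt(6)) + 890)**2 - 1*2519098 = ((5 + 2*sqrt(3))/(16 + 2*sqrt(3)) + 890)**2 - 2519098 = (890 + (5 + 2*sqrt(3))/(16 + 2*sqrt(3)))**2 - 2519098 = -2519098 + (890 + (5 + 2*sqrt(3))/(16 + 2*sqrt(3)))**2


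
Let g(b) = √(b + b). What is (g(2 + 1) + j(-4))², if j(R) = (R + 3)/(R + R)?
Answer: 385/64 + √6/4 ≈ 6.6280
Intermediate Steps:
j(R) = (3 + R)/(2*R) (j(R) = (3 + R)/((2*R)) = (3 + R)*(1/(2*R)) = (3 + R)/(2*R))
g(b) = √2*√b (g(b) = √(2*b) = √2*√b)
(g(2 + 1) + j(-4))² = (√2*√(2 + 1) + (½)*(3 - 4)/(-4))² = (√2*√3 + (½)*(-¼)*(-1))² = (√6 + ⅛)² = (⅛ + √6)²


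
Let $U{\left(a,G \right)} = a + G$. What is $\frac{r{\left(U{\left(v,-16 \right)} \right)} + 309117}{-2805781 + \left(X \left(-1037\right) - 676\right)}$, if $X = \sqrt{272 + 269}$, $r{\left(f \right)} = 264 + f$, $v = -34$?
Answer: $- \frac{868124150267}{7875619118220} + \frac{320776247 \sqrt{541}}{7875619118220} \approx -0.10928$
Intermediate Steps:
$U{\left(a,G \right)} = G + a$
$X = \sqrt{541} \approx 23.259$
$\frac{r{\left(U{\left(v,-16 \right)} \right)} + 309117}{-2805781 + \left(X \left(-1037\right) - 676\right)} = \frac{\left(264 - 50\right) + 309117}{-2805781 + \left(\sqrt{541} \left(-1037\right) - 676\right)} = \frac{\left(264 - 50\right) + 309117}{-2805781 - \left(676 + 1037 \sqrt{541}\right)} = \frac{214 + 309117}{-2805781 - \left(676 + 1037 \sqrt{541}\right)} = \frac{309331}{-2806457 - 1037 \sqrt{541}}$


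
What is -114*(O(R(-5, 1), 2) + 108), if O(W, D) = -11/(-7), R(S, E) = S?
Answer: -87438/7 ≈ -12491.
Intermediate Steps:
O(W, D) = 11/7 (O(W, D) = -11*(-⅐) = 11/7)
-114*(O(R(-5, 1), 2) + 108) = -114*(11/7 + 108) = -114*767/7 = -87438/7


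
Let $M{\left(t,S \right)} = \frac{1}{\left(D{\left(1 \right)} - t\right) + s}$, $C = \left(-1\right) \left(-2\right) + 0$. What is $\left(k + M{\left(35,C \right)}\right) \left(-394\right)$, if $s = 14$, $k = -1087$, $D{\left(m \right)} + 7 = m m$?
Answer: $\frac{11563900}{27} \approx 4.2829 \cdot 10^{5}$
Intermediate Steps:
$D{\left(m \right)} = -7 + m^{2}$ ($D{\left(m \right)} = -7 + m m = -7 + m^{2}$)
$C = 2$ ($C = 2 + 0 = 2$)
$M{\left(t,S \right)} = \frac{1}{8 - t}$ ($M{\left(t,S \right)} = \frac{1}{\left(\left(-7 + 1^{2}\right) - t\right) + 14} = \frac{1}{\left(\left(-7 + 1\right) - t\right) + 14} = \frac{1}{\left(-6 - t\right) + 14} = \frac{1}{8 - t}$)
$\left(k + M{\left(35,C \right)}\right) \left(-394\right) = \left(-1087 + \frac{1}{8 - 35}\right) \left(-394\right) = \left(-1087 + \frac{1}{-27}\right) \left(-394\right) = \left(-1087 - \frac{1}{27}\right) \left(-394\right) = \left(- \frac{29350}{27}\right) \left(-394\right) = \frac{11563900}{27}$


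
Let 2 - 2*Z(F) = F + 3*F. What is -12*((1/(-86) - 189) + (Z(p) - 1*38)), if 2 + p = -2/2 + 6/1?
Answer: 119718/43 ≈ 2784.1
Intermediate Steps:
p = 3 (p = -2 + (-2/2 + 6/1) = -2 + (-2*½ + 6*1) = -2 + (-1 + 6) = -2 + 5 = 3)
Z(F) = 1 - 2*F (Z(F) = 1 - (F + 3*F)/2 = 1 - 2*F)
-12*((1/(-86) - 189) + (Z(p) - 1*38)) = -12*((1/(-86) - 189) + ((1 - 2*3) - 1*38)) = -12*((-1/86 - 189) + ((1 - 6) - 38)) = -12*(-16255/86 + (-5 - 38)) = -12*(-16255/86 - 43) = -12*(-19953/86) = 119718/43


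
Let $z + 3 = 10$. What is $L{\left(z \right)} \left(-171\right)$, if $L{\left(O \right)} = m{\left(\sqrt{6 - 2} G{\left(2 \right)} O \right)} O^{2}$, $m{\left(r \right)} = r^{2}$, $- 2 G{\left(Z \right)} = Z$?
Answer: $-1642284$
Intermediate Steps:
$z = 7$ ($z = -3 + 10 = 7$)
$G{\left(Z \right)} = - \frac{Z}{2}$
$L{\left(O \right)} = 4 O^{4}$ ($L{\left(O \right)} = \left(\sqrt{6 - 2} \left(\left(- \frac{1}{2}\right) 2\right) O\right)^{2} O^{2} = \left(\sqrt{4} \left(-1\right) O\right)^{2} O^{2} = \left(2 \left(-1\right) O\right)^{2} O^{2} = \left(- 2 O\right)^{2} O^{2} = 4 O^{2} O^{2} = 4 O^{4}$)
$L{\left(z \right)} \left(-171\right) = 4 \cdot 7^{4} \left(-171\right) = 4 \cdot 2401 \left(-171\right) = 9604 \left(-171\right) = -1642284$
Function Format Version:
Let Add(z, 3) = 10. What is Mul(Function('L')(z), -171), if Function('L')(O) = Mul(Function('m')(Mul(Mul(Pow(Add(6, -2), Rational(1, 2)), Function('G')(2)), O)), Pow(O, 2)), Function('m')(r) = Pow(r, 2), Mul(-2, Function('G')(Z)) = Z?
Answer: -1642284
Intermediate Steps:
z = 7 (z = Add(-3, 10) = 7)
Function('G')(Z) = Mul(Rational(-1, 2), Z)
Function('L')(O) = Mul(4, Pow(O, 4)) (Function('L')(O) = Mul(Pow(Mul(Mul(Pow(Add(6, -2), Rational(1, 2)), Mul(Rational(-1, 2), 2)), O), 2), Pow(O, 2)) = Mul(Pow(Mul(Mul(Pow(4, Rational(1, 2)), -1), O), 2), Pow(O, 2)) = Mul(Pow(Mul(Mul(2, -1), O), 2), Pow(O, 2)) = Mul(Pow(Mul(-2, O), 2), Pow(O, 2)) = Mul(Mul(4, Pow(O, 2)), Pow(O, 2)) = Mul(4, Pow(O, 4)))
Mul(Function('L')(z), -171) = Mul(Mul(4, Pow(7, 4)), -171) = Mul(Mul(4, 2401), -171) = Mul(9604, -171) = -1642284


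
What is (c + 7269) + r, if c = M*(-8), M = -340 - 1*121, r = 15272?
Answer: 26229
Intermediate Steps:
M = -461 (M = -340 - 121 = -461)
c = 3688 (c = -461*(-8) = 3688)
(c + 7269) + r = (3688 + 7269) + 15272 = 10957 + 15272 = 26229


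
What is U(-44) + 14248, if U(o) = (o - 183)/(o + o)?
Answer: 1254051/88 ≈ 14251.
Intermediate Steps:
U(o) = (-183 + o)/(2*o) (U(o) = (-183 + o)/((2*o)) = (-183 + o)*(1/(2*o)) = (-183 + o)/(2*o))
U(-44) + 14248 = (1/2)*(-183 - 44)/(-44) + 14248 = (1/2)*(-1/44)*(-227) + 14248 = 227/88 + 14248 = 1254051/88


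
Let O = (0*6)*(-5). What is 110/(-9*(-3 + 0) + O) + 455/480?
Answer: 4339/864 ≈ 5.0220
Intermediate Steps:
O = 0 (O = 0*(-5) = 0)
110/(-9*(-3 + 0) + O) + 455/480 = 110/(-9*(-3 + 0) + 0) + 455/480 = 110/(-9*(-3) + 0) + 455*(1/480) = 110/(27 + 0) + 91/96 = 110/27 + 91/96 = 4339/864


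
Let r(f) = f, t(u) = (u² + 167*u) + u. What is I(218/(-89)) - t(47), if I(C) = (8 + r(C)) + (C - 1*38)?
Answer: -902451/89 ≈ -10140.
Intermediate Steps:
t(u) = u² + 168*u
I(C) = -30 + 2*C (I(C) = (8 + C) + (C - 1*38) = (8 + C) + (C - 38) = (8 + C) + (-38 + C) = -30 + 2*C)
I(218/(-89)) - t(47) = (-30 + 2*(218/(-89))) - 47*(168 + 47) = (-30 + 2*(218*(-1/89))) - 47*215 = (-30 + 2*(-218/89)) - 1*10105 = (-30 - 436/89) - 10105 = -3106/89 - 10105 = -902451/89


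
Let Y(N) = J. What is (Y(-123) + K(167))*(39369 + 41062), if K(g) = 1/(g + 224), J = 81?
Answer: 110756984/17 ≈ 6.5151e+6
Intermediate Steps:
Y(N) = 81
K(g) = 1/(224 + g)
(Y(-123) + K(167))*(39369 + 41062) = (81 + 1/(224 + 167))*(39369 + 41062) = (81 + 1/391)*80431 = (31672/391)*80431 = 110756984/17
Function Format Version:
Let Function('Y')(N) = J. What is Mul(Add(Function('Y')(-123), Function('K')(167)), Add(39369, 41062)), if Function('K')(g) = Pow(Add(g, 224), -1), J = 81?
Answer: Rational(110756984, 17) ≈ 6.5151e+6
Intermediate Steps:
Function('Y')(N) = 81
Function('K')(g) = Pow(Add(224, g), -1)
Mul(Add(Function('Y')(-123), Function('K')(167)), Add(39369, 41062)) = Mul(Add(81, Pow(Add(224, 167), -1)), Add(39369, 41062)) = Mul(Add(81, Pow(391, -1)), 80431) = Mul(Add(81, Rational(1, 391)), 80431) = Mul(Rational(31672, 391), 80431) = Rational(110756984, 17)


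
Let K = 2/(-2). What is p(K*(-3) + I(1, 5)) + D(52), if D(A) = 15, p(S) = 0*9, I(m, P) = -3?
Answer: 15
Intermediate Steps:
K = -1 (K = 2*(-1/2) = -1)
p(S) = 0
p(K*(-3) + I(1, 5)) + D(52) = 0 + 15 = 15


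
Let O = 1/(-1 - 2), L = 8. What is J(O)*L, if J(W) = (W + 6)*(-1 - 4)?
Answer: -680/3 ≈ -226.67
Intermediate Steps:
O = -⅓ (O = 1/(-3) = -⅓ ≈ -0.33333)
J(W) = -30 - 5*W (J(W) = (6 + W)*(-5) = -30 - 5*W)
J(O)*L = (-30 - 5*(-⅓))*8 = (-30 + 5/3)*8 = -85/3*8 = -680/3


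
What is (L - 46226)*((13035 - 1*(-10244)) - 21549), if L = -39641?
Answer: -148549910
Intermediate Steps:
(L - 46226)*((13035 - 1*(-10244)) - 21549) = (-39641 - 46226)*((13035 - 1*(-10244)) - 21549) = -85867*((13035 + 10244) - 21549) = -85867*(23279 - 21549) = -85867*1730 = -148549910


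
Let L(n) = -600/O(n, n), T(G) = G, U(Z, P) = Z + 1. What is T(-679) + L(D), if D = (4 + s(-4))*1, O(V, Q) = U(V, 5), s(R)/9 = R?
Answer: -20449/31 ≈ -659.65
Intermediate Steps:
s(R) = 9*R
U(Z, P) = 1 + Z
O(V, Q) = 1 + V
D = -32 (D = (4 + 9*(-4))*1 = (4 - 36)*1 = -32*1 = -32)
L(n) = -600/(1 + n)
T(-679) + L(D) = -679 - 600/(1 - 32) = -679 - 600/(-31) = -679 - 600*(-1/31) = -679 + 600/31 = -20449/31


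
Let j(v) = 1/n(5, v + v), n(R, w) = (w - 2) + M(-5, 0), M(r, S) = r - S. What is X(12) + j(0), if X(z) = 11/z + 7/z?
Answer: 19/14 ≈ 1.3571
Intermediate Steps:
n(R, w) = -7 + w (n(R, w) = (w - 2) + (-5 - 1*0) = (-2 + w) + (-5 + 0) = (-2 + w) - 5 = -7 + w)
j(v) = 1/(-7 + 2*v) (j(v) = 1/(-7 + (v + v)) = 1/(-7 + 2*v))
X(z) = 18/z
X(12) + j(0) = 18/12 + 1/(-7 + 2*0) = 18*(1/12) + 1/(-7 + 0) = 3/2 + 1/(-7) = 3/2 - ⅐ = 19/14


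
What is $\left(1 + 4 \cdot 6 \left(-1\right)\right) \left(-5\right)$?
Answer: $115$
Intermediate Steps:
$\left(1 + 4 \cdot 6 \left(-1\right)\right) \left(-5\right) = \left(1 + 4 \left(-6\right)\right) \left(-5\right) = \left(1 - 24\right) \left(-5\right) = \left(-23\right) \left(-5\right) = 115$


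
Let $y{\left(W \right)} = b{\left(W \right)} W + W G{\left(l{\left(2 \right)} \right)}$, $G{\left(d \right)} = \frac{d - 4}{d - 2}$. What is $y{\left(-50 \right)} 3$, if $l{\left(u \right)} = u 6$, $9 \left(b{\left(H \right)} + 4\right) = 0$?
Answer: $480$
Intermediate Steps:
$b{\left(H \right)} = -4$ ($b{\left(H \right)} = -4 + \frac{1}{9} \cdot 0 = -4 + 0 = -4$)
$l{\left(u \right)} = 6 u$
$G{\left(d \right)} = \frac{-4 + d}{-2 + d}$
$y{\left(W \right)} = - \frac{16 W}{5}$ ($y{\left(W \right)} = - 4 W + W \frac{-4 + 6 \cdot 2}{-2 + 6 \cdot 2} = - 4 W + W \frac{-4 + 12}{-2 + 12} = - 4 W + W \frac{1}{10} \cdot 8 = - 4 W + W \frac{4}{5} = - 4 W + \frac{4 W}{5} = - \frac{16 W}{5}$)
$y{\left(-50 \right)} 3 = \left(- \frac{16}{5}\right) \left(-50\right) 3 = 160 \cdot 3 = 480$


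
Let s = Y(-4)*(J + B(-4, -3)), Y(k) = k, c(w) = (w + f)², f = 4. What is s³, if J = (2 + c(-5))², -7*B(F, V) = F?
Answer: -19248832/343 ≈ -56119.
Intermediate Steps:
B(F, V) = -F/7
c(w) = (4 + w)² (c(w) = (w + 4)² = (4 + w)²)
J = 9 (J = (2 + (4 - 5)²)² = (2 + (-1)²)² = (2 + 1)² = 3² = 9)
s = -268/7 (s = -4*(9 - ⅐*(-4)) = -4*(9 + 4/7) = -4*67/7 = -268/7 ≈ -38.286)
s³ = (-268/7)³ = -19248832/343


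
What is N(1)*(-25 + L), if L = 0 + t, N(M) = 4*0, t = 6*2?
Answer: 0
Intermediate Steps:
t = 12
N(M) = 0
L = 12 (L = 0 + 12 = 12)
N(1)*(-25 + L) = 0*(-25 + 12) = 0*(-13) = 0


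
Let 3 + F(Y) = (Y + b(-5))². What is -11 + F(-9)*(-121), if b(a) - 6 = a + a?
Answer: -20097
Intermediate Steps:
b(a) = 6 + 2*a (b(a) = 6 + (a + a) = 6 + 2*a)
F(Y) = -3 + (-4 + Y)² (F(Y) = -3 + (Y + (6 + 2*(-5)))² = -3 + (Y + (6 - 10))² = -3 + (Y - 4)² = -3 + (-4 + Y)²)
-11 + F(-9)*(-121) = -11 + (-3 + (-4 - 9)²)*(-121) = -11 + (-3 + (-13)²)*(-121) = -11 + (-3 + 169)*(-121) = -11 + 166*(-121) = -11 - 20086 = -20097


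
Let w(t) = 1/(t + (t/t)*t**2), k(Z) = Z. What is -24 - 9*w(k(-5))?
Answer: -489/20 ≈ -24.450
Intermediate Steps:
w(t) = 1/(t + t**2) (w(t) = 1/(t + 1*t**2) = 1/(t + t**2))
-24 - 9*w(k(-5)) = -24 - 9/((-5)*(1 - 5)) = -24 - (-9)/(5*(-4)) = -24 - (-9)*(-1)/(5*4) = -24 - 9*1/20 = -24 - 9/20 = -489/20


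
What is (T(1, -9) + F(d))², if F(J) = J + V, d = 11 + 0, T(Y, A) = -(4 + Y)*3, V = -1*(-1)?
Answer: 9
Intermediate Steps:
V = 1
T(Y, A) = -12 - 3*Y (T(Y, A) = (-4 - Y)*3 = -12 - 3*Y)
d = 11
F(J) = 1 + J (F(J) = J + 1 = 1 + J)
(T(1, -9) + F(d))² = ((-12 - 3*1) + (1 + 11))² = ((-12 - 3) + 12)² = (-15 + 12)² = (-3)² = 9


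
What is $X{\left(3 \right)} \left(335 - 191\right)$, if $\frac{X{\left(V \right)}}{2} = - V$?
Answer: $-864$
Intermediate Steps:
$X{\left(V \right)} = - 2 V$ ($X{\left(V \right)} = 2 \left(- V\right) = - 2 V$)
$X{\left(3 \right)} \left(335 - 191\right) = \left(-2\right) 3 \left(335 - 191\right) = \left(-6\right) 144 = -864$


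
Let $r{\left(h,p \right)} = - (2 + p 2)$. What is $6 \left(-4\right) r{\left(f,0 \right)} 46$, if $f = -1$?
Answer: $2208$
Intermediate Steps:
$r{\left(h,p \right)} = -2 - 2 p$ ($r{\left(h,p \right)} = - (2 + 2 p) = -2 - 2 p$)
$6 \left(-4\right) r{\left(f,0 \right)} 46 = 6 \left(-4\right) \left(-2 - 0\right) 46 = - 24 \left(-2 + 0\right) 46 = \left(-24\right) \left(-2\right) 46 = 48 \cdot 46 = 2208$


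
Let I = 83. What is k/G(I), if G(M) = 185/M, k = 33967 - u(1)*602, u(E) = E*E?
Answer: 553859/37 ≈ 14969.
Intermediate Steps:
u(E) = E²
k = 33365 (k = 33967 - 1²*602 = 33967 - 602 = 33365)
k/G(I) = 33365/((185/83)) = 33365/((185*(1/83))) = 33365/(185/83) = 33365*(83/185) = 553859/37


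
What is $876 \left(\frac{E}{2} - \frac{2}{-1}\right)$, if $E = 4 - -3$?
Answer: $4818$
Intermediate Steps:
$E = 7$ ($E = 4 + 3 = 7$)
$876 \left(\frac{E}{2} - \frac{2}{-1}\right) = 876 \left(\frac{7}{2} - \frac{2}{-1}\right) = 876 \left(7 \cdot \frac{1}{2} - -2\right) = 876 \left(\frac{7}{2} + 2\right) = 876 \cdot \frac{11}{2} = 4818$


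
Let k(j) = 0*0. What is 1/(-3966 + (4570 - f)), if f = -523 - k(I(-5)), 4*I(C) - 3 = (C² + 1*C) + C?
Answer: 1/1127 ≈ 0.00088731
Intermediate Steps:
I(C) = ¾ + C/2 + C²/4 (I(C) = ¾ + ((C² + 1*C) + C)/4 = ¾ + ((C² + C) + C)/4 = ¾ + ((C + C²) + C)/4 = ¾ + (C² + 2*C)/4 = ¾ + (C/2 + C²/4) = ¾ + C/2 + C²/4)
k(j) = 0
f = -523 (f = -523 - 1*0 = -523 + 0 = -523)
1/(-3966 + (4570 - f)) = 1/(-3966 + (4570 - 1*(-523))) = 1/(-3966 + (4570 + 523)) = 1/(-3966 + 5093) = 1/1127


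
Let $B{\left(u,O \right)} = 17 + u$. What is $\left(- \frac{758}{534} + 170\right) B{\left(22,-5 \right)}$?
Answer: $\frac{585143}{89} \approx 6574.6$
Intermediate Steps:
$\left(- \frac{758}{534} + 170\right) B{\left(22,-5 \right)} = \left(- \frac{758}{534} + 170\right) \left(17 + 22\right) = \left(\left(-758\right) \frac{1}{534} + 170\right) 39 = \left(- \frac{379}{267} + 170\right) 39 = \frac{45011}{267} \cdot 39 = \frac{585143}{89}$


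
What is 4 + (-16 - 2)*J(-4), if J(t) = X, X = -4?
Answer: 76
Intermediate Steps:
J(t) = -4
4 + (-16 - 2)*J(-4) = 4 + (-16 - 2)*(-4) = 4 - 18*(-4) = 4 + 72 = 76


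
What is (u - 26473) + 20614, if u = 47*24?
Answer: -4731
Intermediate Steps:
u = 1128
(u - 26473) + 20614 = (1128 - 26473) + 20614 = -25345 + 20614 = -4731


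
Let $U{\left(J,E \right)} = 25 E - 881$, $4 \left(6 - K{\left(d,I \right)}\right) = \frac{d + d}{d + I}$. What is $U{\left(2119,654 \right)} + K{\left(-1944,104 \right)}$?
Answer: $\frac{7118257}{460} \approx 15474.0$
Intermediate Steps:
$K{\left(d,I \right)} = 6 - \frac{d}{2 \left(I + d\right)}$ ($K{\left(d,I \right)} = 6 - \frac{\left(d + d\right) \frac{1}{d + I}}{4} = 6 - \frac{2 d \frac{1}{I + d}}{4} = 6 - \frac{d}{2 \left(I + d\right)}$)
$U{\left(J,E \right)} = -881 + 25 E$
$U{\left(2119,654 \right)} + K{\left(-1944,104 \right)} = \left(-881 + 25 \cdot 654\right) + \frac{6 \cdot 104 + \frac{11}{2} \left(-1944\right)}{104 - 1944} = \left(-881 + 16350\right) + \frac{624 - 10692}{-1840} = 15469 - - \frac{2517}{460} = 15469 + \frac{2517}{460} = \frac{7118257}{460}$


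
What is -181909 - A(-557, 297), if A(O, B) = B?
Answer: -182206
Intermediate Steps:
-181909 - A(-557, 297) = -181909 - 1*297 = -181909 - 297 = -182206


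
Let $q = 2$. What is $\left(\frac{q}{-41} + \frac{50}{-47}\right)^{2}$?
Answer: $\frac{4596736}{3713329} \approx 1.2379$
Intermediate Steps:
$\left(\frac{q}{-41} + \frac{50}{-47}\right)^{2} = \left(\frac{2}{-41} + \frac{50}{-47}\right)^{2} = \left(2 \left(- \frac{1}{41}\right) + 50 \left(- \frac{1}{47}\right)\right)^{2} = \left(- \frac{2}{41} - \frac{50}{47}\right)^{2} = \left(- \frac{2144}{1927}\right)^{2} = \frac{4596736}{3713329}$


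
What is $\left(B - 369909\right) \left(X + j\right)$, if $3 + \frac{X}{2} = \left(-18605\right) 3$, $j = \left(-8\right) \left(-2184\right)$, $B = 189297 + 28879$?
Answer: $14287786212$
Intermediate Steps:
$B = 218176$
$j = 17472$
$X = -111636$ ($X = -6 + 2 \left(\left(-18605\right) 3\right) = -6 + 2 \left(-55815\right) = -6 - 111630 = -111636$)
$\left(B - 369909\right) \left(X + j\right) = \left(218176 - 369909\right) \left(-111636 + 17472\right) = \left(-151733\right) \left(-94164\right) = 14287786212$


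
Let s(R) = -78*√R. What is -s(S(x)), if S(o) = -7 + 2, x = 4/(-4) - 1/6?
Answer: 78*I*√5 ≈ 174.41*I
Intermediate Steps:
x = -7/6 (x = 4*(-¼) - 1*⅙ = -1 - ⅙ = -7/6 ≈ -1.1667)
S(o) = -5
-s(S(x)) = -(-78)*√(-5) = -(-78)*I*√5 = 78*I*√5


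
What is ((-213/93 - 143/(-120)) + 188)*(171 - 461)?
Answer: -20162917/372 ≈ -54201.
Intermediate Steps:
((-213/93 - 143/(-120)) + 188)*(171 - 461) = ((-213*1/93 - 143*(-1/120)) + 188)*(-290) = ((-71/31 + 143/120) + 188)*(-290) = (-4087/3720 + 188)*(-290) = (695273/3720)*(-290) = -20162917/372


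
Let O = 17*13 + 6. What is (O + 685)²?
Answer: 831744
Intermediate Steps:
O = 227 (O = 221 + 6 = 227)
(O + 685)² = (227 + 685)² = 912² = 831744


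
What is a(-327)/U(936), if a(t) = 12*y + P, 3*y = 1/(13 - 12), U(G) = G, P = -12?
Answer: -1/117 ≈ -0.0085470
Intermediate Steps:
y = ⅓ (y = 1/(3*(13 - 12)) = (⅓)/1 = (⅓)*1 = ⅓ ≈ 0.33333)
a(t) = -8 (a(t) = 12*(⅓) - 12 = 4 - 12 = -8)
a(-327)/U(936) = -8/936 = -8*1/936 = -1/117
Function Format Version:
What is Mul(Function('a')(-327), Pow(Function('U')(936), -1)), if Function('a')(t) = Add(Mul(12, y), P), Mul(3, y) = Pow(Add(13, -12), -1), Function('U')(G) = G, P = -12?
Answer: Rational(-1, 117) ≈ -0.0085470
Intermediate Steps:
y = Rational(1, 3) (y = Mul(Rational(1, 3), Pow(Add(13, -12), -1)) = Mul(Rational(1, 3), Pow(1, -1)) = Mul(Rational(1, 3), 1) = Rational(1, 3) ≈ 0.33333)
Function('a')(t) = -8 (Function('a')(t) = Add(Mul(12, Rational(1, 3)), -12) = Add(4, -12) = -8)
Mul(Function('a')(-327), Pow(Function('U')(936), -1)) = Mul(-8, Pow(936, -1)) = Mul(-8, Rational(1, 936)) = Rational(-1, 117)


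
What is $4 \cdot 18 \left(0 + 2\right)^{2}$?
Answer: $288$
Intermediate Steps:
$4 \cdot 18 \left(0 + 2\right)^{2} = 72 \cdot 2^{2} = 72 \cdot 4 = 288$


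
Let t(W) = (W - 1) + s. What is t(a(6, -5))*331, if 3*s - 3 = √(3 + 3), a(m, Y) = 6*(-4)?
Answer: -7944 + 331*√6/3 ≈ -7673.7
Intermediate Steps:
a(m, Y) = -24
s = 1 + √6/3 (s = 1 + √(3 + 3)/3 = 1 + √6/3 ≈ 1.8165)
t(W) = W + √6/3 (t(W) = (W - 1) + (1 + √6/3) = (-1 + W) + (1 + √6/3) = W + √6/3)
t(a(6, -5))*331 = (-24 + √6/3)*331 = -7944 + 331*√6/3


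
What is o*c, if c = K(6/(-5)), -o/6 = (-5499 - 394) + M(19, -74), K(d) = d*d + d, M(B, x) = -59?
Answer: 214272/25 ≈ 8570.9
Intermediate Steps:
K(d) = d + d² (K(d) = d² + d = d + d²)
o = 35712 (o = -6*((-5499 - 394) - 59) = -6*(-5893 - 59) = -6*(-5952) = 35712)
c = 6/25 (c = (6/(-5))*(1 + 6/(-5)) = (6*(-⅕))*(1 + 6*(-⅕)) = -6*(1 - 6/5)/5 = -6/5*(-⅕) = 6/25 ≈ 0.24000)
o*c = 35712*(6/25) = 214272/25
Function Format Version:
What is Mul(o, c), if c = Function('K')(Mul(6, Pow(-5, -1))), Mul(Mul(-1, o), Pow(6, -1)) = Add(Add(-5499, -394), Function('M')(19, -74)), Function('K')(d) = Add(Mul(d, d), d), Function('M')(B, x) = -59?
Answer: Rational(214272, 25) ≈ 8570.9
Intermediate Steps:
Function('K')(d) = Add(d, Pow(d, 2)) (Function('K')(d) = Add(Pow(d, 2), d) = Add(d, Pow(d, 2)))
o = 35712 (o = Mul(-6, Add(Add(-5499, -394), -59)) = Mul(-6, Add(-5893, -59)) = Mul(-6, -5952) = 35712)
c = Rational(6, 25) (c = Mul(Mul(6, Pow(-5, -1)), Add(1, Mul(6, Pow(-5, -1)))) = Mul(Mul(6, Rational(-1, 5)), Add(1, Mul(6, Rational(-1, 5)))) = Mul(Rational(-6, 5), Add(1, Rational(-6, 5))) = Mul(Rational(-6, 5), Rational(-1, 5)) = Rational(6, 25) ≈ 0.24000)
Mul(o, c) = Mul(35712, Rational(6, 25)) = Rational(214272, 25)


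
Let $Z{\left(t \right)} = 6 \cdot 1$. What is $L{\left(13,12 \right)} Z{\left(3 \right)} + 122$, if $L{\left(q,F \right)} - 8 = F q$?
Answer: $1106$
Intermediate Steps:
$Z{\left(t \right)} = 6$
$L{\left(q,F \right)} = 8 + F q$
$L{\left(13,12 \right)} Z{\left(3 \right)} + 122 = \left(8 + 12 \cdot 13\right) 6 + 122 = \left(8 + 156\right) 6 + 122 = 164 \cdot 6 + 122 = 984 + 122 = 1106$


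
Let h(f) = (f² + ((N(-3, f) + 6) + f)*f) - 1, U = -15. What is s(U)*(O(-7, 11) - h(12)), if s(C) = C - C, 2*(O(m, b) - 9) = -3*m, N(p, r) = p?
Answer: 0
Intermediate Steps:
O(m, b) = 9 - 3*m/2 (O(m, b) = 9 + (-3*m)/2 = 9 - 3*m/2)
s(C) = 0
h(f) = -1 + f² + f*(3 + f) (h(f) = (f² + ((-3 + 6) + f)*f) - 1 = (f² + (3 + f)*f) - 1 = (f² + f*(3 + f)) - 1 = -1 + f² + f*(3 + f))
s(U)*(O(-7, 11) - h(12)) = 0*((9 - 3/2*(-7)) - (-1 + 2*12² + 3*12)) = 0*((9 + 21/2) - (-1 + 2*144 + 36)) = 0*(39/2 - (-1 + 288 + 36)) = 0*(39/2 - 1*323) = 0*(39/2 - 323) = 0*(-607/2) = 0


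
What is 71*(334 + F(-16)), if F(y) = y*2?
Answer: 21442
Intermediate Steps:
F(y) = 2*y
71*(334 + F(-16)) = 71*(334 + 2*(-16)) = 71*(334 - 32) = 71*302 = 21442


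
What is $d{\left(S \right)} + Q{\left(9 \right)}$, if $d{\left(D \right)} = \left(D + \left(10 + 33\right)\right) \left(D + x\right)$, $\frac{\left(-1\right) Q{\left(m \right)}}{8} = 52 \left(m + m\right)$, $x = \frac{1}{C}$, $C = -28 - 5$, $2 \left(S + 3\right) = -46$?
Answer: $- \frac{261707}{33} \approx -7930.5$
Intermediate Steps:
$S = -26$ ($S = -3 + \frac{1}{2} \left(-46\right) = -3 - 23 = -26$)
$C = -33$
$x = - \frac{1}{33}$ ($x = \frac{1}{-33} = - \frac{1}{33} \approx -0.030303$)
$Q{\left(m \right)} = - 832 m$ ($Q{\left(m \right)} = - 8 \cdot 52 \left(m + m\right) = - 8 \cdot 52 \cdot 2 m = - 8 \cdot 104 m = - 832 m$)
$d{\left(D \right)} = \left(43 + D\right) \left(- \frac{1}{33} + D\right)$ ($d{\left(D \right)} = \left(D + \left(10 + 33\right)\right) \left(D - \frac{1}{33}\right) = \left(D + 43\right) \left(- \frac{1}{33} + D\right) = \left(43 + D\right) \left(- \frac{1}{33} + D\right)$)
$d{\left(S \right)} + Q{\left(9 \right)} = \left(- \frac{43}{33} + \left(-26\right)^{2} + \frac{1418}{33} \left(-26\right)\right) - 7488 = \left(- \frac{43}{33} + 676 - \frac{36868}{33}\right) - 7488 = - \frac{14603}{33} - 7488 = - \frac{261707}{33}$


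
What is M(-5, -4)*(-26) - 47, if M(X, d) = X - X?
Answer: -47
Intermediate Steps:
M(X, d) = 0
M(-5, -4)*(-26) - 47 = 0*(-26) - 47 = 0 - 47 = -47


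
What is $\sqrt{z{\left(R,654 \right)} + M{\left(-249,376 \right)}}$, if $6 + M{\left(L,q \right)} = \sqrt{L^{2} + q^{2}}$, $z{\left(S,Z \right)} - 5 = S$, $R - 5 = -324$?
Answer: $\sqrt{-320 + \sqrt{203377}} \approx 11.444$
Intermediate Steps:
$R = -319$ ($R = 5 - 324 = -319$)
$z{\left(S,Z \right)} = 5 + S$
$M{\left(L,q \right)} = -6 + \sqrt{L^{2} + q^{2}}$
$\sqrt{z{\left(R,654 \right)} + M{\left(-249,376 \right)}} = \sqrt{\left(5 - 319\right) - \left(6 - \sqrt{\left(-249\right)^{2} + 376^{2}}\right)} = \sqrt{-314 - \left(6 - \sqrt{62001 + 141376}\right)} = \sqrt{-314 - \left(6 - \sqrt{203377}\right)} = \sqrt{-320 + \sqrt{203377}}$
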